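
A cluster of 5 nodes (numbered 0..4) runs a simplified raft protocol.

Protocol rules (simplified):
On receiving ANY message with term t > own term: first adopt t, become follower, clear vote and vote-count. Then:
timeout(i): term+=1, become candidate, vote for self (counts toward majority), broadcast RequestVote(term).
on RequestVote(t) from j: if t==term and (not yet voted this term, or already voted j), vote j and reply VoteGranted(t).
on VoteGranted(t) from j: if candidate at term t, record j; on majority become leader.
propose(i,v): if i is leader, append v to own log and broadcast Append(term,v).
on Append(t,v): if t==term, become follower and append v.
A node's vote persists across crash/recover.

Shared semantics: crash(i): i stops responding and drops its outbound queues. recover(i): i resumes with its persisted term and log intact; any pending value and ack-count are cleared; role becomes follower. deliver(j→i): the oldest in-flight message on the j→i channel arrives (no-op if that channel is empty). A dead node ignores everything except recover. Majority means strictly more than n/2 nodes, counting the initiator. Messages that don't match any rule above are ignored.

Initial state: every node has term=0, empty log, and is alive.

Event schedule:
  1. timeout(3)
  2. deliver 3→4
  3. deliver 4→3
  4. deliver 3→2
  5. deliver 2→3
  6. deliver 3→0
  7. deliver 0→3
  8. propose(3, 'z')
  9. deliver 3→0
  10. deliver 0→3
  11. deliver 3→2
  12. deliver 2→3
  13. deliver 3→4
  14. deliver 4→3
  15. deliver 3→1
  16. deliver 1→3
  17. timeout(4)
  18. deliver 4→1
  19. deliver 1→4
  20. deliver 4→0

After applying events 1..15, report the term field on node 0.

1. timeout(3):  <3:cand t1 ->
2. deliver 3→4:  <4:foll t1 ->
3. deliver 4→3:  nop
4. deliver 3→2:  <2:foll t1 ->
5. deliver 2→3:  <3:lead t1 ->
6. deliver 3→0:  <0:foll t1 ->
7. deliver 0→3:  nop
8. propose(3,'z'):  <3:lead t1 z>
9. deliver 3→0:  <0:foll t1 z>
10. deliver 0→3:  nop
11. deliver 3→2:  <2:foll t1 z>
12. deliver 2→3:  nop
13. deliver 3→4:  <4:foll t1 z>
14. deliver 4→3:  nop
15. deliver 3→1:  <1:foll t1 ->

1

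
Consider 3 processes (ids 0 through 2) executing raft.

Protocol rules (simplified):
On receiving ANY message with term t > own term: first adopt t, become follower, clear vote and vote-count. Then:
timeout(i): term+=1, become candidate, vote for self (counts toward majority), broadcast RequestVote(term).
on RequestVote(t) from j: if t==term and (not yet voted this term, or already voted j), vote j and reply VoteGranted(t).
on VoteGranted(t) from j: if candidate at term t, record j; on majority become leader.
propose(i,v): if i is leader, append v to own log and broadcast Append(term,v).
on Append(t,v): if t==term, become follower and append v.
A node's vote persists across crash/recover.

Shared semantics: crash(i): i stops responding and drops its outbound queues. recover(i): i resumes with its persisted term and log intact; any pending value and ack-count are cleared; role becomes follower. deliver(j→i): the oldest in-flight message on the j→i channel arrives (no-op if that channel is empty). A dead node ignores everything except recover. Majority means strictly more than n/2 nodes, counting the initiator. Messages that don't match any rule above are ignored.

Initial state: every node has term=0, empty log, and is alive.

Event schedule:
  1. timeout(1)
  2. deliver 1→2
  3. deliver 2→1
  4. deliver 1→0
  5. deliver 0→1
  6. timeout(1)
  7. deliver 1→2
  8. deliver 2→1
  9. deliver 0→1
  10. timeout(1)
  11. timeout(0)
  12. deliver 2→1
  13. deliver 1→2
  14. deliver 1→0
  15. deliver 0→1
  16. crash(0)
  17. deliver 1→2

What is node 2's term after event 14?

e1 timeout(1): 1[cand,t=1,-]
e2 deliver 1→2: 2[foll,t=1,-]
e3 deliver 2→1: 1[lead,t=1,-]
e4 deliver 1→0: 0[foll,t=1,-]
e5 deliver 0→1: ·
e6 timeout(1): 1[cand,t=2,-]
e7 deliver 1→2: 2[foll,t=2,-]
e8 deliver 2→1: 1[lead,t=2,-]
e9 deliver 0→1: ·
e10 timeout(1): 1[cand,t=3,-]
e11 timeout(0): 0[cand,t=2,-]
e12 deliver 2→1: ·
e13 deliver 1→2: 2[foll,t=3,-]
e14 deliver 1→0: ·

3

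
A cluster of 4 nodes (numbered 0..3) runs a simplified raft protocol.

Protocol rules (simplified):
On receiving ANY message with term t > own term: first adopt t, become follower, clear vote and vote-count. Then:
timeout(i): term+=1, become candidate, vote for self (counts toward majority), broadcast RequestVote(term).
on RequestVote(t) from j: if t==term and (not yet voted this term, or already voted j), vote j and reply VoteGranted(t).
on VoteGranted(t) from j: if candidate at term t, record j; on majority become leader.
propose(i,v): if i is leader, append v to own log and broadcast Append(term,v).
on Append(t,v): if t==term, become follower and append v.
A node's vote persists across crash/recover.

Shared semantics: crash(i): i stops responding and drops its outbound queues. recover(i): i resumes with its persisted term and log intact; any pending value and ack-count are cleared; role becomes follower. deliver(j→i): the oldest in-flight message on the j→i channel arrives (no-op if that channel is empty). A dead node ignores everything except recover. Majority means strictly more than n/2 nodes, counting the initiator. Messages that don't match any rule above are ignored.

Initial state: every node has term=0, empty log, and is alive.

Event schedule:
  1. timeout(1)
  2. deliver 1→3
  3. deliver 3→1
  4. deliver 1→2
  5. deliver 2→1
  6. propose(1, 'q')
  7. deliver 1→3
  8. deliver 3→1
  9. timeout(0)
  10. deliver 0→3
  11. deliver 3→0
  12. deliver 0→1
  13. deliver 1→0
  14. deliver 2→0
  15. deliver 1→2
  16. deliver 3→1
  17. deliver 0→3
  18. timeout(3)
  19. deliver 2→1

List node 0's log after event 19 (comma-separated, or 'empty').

1. timeout(1):  <1:cand t1 ->
2. deliver 1→3:  <3:foll t1 ->
3. deliver 3→1:  nop
4. deliver 1→2:  <2:foll t1 ->
5. deliver 2→1:  <1:lead t1 ->
6. propose(1,'q'):  <1:lead t1 q>
7. deliver 1→3:  <3:foll t1 q>
8. deliver 3→1:  nop
9. timeout(0):  <0:cand t1 ->
10. deliver 0→3:  nop
11. deliver 3→0:  nop
12. deliver 0→1:  nop
13. deliver 1→0:  nop
14. deliver 2→0:  nop
15. deliver 1→2:  <2:foll t1 q>
16. deliver 3→1:  nop
17. deliver 0→3:  nop
18. timeout(3):  <3:cand t2 q>
19. deliver 2→1:  nop

empty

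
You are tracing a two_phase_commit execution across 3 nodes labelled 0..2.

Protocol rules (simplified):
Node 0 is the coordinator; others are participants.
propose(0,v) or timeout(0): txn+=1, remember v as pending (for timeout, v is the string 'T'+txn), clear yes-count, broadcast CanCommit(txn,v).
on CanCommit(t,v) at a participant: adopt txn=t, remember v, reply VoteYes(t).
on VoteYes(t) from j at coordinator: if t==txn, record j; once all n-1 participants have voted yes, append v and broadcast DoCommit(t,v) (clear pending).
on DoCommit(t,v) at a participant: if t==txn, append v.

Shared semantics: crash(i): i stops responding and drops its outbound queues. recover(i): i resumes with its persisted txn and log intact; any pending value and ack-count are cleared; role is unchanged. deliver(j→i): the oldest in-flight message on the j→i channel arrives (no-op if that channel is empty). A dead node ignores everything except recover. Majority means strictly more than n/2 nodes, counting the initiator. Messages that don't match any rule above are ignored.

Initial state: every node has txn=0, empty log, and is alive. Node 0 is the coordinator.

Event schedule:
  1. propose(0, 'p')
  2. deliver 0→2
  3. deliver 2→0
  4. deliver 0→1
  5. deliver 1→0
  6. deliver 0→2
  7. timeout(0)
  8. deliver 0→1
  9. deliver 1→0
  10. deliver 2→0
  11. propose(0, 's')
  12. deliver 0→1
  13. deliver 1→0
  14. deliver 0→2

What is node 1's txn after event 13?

2

after 1 — propose(0,'p'): n0:coor/t1/[-]
after 2 — deliver 0→2: n2:part/t1/[-]
after 3 — deliver 2→0: ·
after 4 — deliver 0→1: n1:part/t1/[-]
after 5 — deliver 1→0: n0:coor/t1/[p]
after 6 — deliver 0→2: n2:part/t1/[p]
after 7 — timeout(0): n0:coor/t2/[p]
after 8 — deliver 0→1: n1:part/t1/[p]
after 9 — deliver 1→0: ·
after 10 — deliver 2→0: ·
after 11 — propose(0,'s'): n0:coor/t3/[p]
after 12 — deliver 0→1: n1:part/t2/[p]
after 13 — deliver 1→0: ·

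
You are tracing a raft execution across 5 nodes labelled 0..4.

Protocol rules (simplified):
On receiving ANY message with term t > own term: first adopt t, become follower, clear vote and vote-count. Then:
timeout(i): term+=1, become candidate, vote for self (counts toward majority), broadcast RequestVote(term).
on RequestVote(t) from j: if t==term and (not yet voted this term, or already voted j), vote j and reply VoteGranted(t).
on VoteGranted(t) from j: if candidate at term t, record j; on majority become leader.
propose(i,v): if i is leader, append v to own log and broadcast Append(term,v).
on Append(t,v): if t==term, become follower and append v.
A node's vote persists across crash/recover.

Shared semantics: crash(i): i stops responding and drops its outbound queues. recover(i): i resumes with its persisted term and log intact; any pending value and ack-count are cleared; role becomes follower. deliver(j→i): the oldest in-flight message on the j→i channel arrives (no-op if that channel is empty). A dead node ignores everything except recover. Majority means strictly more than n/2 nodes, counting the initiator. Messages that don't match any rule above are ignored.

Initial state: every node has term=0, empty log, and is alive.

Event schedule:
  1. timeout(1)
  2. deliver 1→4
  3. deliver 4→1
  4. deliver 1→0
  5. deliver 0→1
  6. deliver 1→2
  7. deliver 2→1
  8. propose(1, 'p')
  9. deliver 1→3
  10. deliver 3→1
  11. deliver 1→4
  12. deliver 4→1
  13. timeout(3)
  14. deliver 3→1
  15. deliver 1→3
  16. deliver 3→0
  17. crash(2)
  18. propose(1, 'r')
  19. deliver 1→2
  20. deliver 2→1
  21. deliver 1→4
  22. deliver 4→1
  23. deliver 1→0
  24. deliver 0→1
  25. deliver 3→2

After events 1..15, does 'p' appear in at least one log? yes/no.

yes

step 1 timeout(1): 1={cand,t=1,log=-}
step 2 deliver 1→4: 4={foll,t=1,log=-}
step 3 deliver 4→1: —
step 4 deliver 1→0: 0={foll,t=1,log=-}
step 5 deliver 0→1: 1={lead,t=1,log=-}
step 6 deliver 1→2: 2={foll,t=1,log=-}
step 7 deliver 2→1: —
step 8 propose(1,'p'): 1={lead,t=1,log=p}
step 9 deliver 1→3: 3={foll,t=1,log=-}
step 10 deliver 3→1: —
step 11 deliver 1→4: 4={foll,t=1,log=p}
step 12 deliver 4→1: —
step 13 timeout(3): 3={cand,t=2,log=-}
step 14 deliver 3→1: 1={foll,t=2,log=p}
step 15 deliver 1→3: —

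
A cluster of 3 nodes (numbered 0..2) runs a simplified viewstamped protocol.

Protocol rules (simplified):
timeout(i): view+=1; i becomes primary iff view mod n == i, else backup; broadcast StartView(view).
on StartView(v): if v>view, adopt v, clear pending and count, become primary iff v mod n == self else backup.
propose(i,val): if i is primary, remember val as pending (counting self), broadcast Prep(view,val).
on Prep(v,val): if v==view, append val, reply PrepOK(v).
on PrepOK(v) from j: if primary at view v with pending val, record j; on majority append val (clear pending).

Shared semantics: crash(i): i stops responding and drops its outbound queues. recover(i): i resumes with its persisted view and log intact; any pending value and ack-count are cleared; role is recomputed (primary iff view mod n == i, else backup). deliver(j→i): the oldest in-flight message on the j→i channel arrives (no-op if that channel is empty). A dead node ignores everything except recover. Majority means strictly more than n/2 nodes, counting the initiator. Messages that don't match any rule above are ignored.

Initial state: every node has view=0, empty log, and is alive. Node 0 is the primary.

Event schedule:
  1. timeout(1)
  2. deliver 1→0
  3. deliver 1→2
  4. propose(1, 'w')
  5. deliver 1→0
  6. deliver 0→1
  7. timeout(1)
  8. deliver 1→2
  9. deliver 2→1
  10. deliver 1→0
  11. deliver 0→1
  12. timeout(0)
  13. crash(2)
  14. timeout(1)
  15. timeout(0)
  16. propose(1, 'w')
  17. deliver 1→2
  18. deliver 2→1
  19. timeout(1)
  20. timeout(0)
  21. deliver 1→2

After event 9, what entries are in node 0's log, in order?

w

[1] timeout(1) → N1(prim v1 [-])
[2] deliver 1→0 → N0(back v1 [-])
[3] deliver 1→2 → N2(back v1 [-])
[4] propose(1,'w') → ∅
[5] deliver 1→0 → N0(back v1 [w])
[6] deliver 0→1 → N1(prim v1 [w])
[7] timeout(1) → N1(back v2 [w])
[8] deliver 1→2 → N2(back v1 [w])
[9] deliver 2→1 → ∅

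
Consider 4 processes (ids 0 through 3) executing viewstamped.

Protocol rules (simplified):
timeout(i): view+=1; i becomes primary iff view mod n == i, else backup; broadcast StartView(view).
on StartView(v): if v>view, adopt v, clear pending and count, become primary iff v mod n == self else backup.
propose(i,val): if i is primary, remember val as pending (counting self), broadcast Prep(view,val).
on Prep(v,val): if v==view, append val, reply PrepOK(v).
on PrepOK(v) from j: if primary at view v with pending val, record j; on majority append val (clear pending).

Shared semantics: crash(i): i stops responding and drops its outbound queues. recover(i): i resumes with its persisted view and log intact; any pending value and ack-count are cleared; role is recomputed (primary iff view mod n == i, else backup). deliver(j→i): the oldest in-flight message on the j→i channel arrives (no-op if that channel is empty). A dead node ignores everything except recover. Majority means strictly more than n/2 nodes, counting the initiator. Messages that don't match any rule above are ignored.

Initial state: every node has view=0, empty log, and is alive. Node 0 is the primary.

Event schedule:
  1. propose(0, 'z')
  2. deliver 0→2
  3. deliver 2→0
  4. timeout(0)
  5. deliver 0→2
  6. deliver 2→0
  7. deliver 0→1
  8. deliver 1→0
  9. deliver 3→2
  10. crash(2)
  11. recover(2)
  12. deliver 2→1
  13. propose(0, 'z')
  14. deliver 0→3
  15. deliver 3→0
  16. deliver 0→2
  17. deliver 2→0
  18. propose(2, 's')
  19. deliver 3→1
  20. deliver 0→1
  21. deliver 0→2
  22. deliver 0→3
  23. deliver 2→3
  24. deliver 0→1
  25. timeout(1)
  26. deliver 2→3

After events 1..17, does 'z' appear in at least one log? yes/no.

[1] propose(0,'z') → ∅
[2] deliver 0→2 → N2(back v0 [z])
[3] deliver 2→0 → ∅
[4] timeout(0) → N0(back v1 [-])
[5] deliver 0→2 → N2(back v1 [z])
[6] deliver 2→0 → ∅
[7] deliver 0→1 → N1(back v0 [z])
[8] deliver 1→0 → ∅
[9] deliver 3→2 → ∅
[10] crash(2) → N2(✗back v1 [z])
[11] recover(2) → N2(back v1 [z])
[12] deliver 2→1 → ∅
[13] propose(0,'z') → ∅
[14] deliver 0→3 → N3(back v0 [z])
[15] deliver 3→0 → ∅
[16] deliver 0→2 → ∅
[17] deliver 2→0 → ∅

yes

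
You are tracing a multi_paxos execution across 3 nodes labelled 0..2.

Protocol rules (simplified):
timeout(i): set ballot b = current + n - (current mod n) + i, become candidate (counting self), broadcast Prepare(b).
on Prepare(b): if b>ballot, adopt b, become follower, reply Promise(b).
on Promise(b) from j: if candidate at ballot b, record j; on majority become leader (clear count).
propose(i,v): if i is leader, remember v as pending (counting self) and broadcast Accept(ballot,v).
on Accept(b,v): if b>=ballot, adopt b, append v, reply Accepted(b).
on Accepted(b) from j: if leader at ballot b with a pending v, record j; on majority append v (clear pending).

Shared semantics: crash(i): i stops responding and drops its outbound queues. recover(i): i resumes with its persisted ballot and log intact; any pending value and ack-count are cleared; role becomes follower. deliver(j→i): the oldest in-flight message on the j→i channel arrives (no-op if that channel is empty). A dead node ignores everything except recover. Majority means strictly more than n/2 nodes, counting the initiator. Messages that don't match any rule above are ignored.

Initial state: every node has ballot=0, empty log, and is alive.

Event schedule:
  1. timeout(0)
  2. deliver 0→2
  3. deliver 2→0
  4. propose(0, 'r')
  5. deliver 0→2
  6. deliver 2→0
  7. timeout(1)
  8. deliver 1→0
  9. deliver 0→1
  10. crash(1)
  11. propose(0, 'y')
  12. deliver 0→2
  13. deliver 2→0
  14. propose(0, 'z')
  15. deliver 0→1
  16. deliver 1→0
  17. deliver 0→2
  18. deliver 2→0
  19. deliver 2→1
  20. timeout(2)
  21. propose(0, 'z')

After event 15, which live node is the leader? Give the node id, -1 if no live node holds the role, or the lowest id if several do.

-1

e1 timeout(0): 0[cand,b=3,-]
e2 deliver 0→2: 2[foll,b=3,-]
e3 deliver 2→0: 0[lead,b=3,-]
e4 propose(0,'r'): ·
e5 deliver 0→2: 2[foll,b=3,r]
e6 deliver 2→0: 0[lead,b=3,r]
e7 timeout(1): 1[cand,b=4,-]
e8 deliver 1→0: 0[foll,b=4,r]
e9 deliver 0→1: ·
e10 crash(1): 1[✗cand,b=4,-]
e11 propose(0,'y'): ·
e12 deliver 0→2: ·
e13 deliver 2→0: ·
e14 propose(0,'z'): ·
e15 deliver 0→1: ·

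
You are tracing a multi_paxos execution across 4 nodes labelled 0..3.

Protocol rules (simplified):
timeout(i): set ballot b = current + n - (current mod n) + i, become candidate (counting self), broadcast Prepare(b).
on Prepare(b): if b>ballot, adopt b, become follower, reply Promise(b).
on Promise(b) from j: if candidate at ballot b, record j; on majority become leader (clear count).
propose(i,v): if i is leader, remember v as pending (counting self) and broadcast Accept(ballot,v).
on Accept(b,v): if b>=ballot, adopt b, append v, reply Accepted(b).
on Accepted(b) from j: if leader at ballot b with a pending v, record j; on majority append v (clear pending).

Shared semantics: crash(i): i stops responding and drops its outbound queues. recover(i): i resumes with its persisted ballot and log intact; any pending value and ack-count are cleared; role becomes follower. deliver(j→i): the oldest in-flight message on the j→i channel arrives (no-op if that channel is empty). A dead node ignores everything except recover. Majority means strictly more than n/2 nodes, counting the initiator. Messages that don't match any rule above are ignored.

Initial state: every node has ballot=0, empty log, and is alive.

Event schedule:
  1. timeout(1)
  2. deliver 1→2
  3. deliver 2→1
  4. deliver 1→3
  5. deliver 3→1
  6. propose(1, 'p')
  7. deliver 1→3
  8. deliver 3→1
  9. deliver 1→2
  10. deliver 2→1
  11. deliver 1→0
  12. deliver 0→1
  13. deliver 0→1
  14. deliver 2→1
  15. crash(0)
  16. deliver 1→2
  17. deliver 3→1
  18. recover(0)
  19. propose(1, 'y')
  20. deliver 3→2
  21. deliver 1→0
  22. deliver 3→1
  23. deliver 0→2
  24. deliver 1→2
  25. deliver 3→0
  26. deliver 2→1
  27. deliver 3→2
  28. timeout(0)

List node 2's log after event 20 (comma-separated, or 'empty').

after 1 — timeout(1): n1:cand/b5/[-]
after 2 — deliver 1→2: n2:foll/b5/[-]
after 3 — deliver 2→1: ·
after 4 — deliver 1→3: n3:foll/b5/[-]
after 5 — deliver 3→1: n1:lead/b5/[-]
after 6 — propose(1,'p'): ·
after 7 — deliver 1→3: n3:foll/b5/[p]
after 8 — deliver 3→1: ·
after 9 — deliver 1→2: n2:foll/b5/[p]
after 10 — deliver 2→1: n1:lead/b5/[p]
after 11 — deliver 1→0: n0:foll/b5/[-]
after 12 — deliver 0→1: ·
after 13 — deliver 0→1: ·
after 14 — deliver 2→1: ·
after 15 — crash(0): n0:✗foll/b5/[-]
after 16 — deliver 1→2: ·
after 17 — deliver 3→1: ·
after 18 — recover(0): n0:foll/b5/[-]
after 19 — propose(1,'y'): ·
after 20 — deliver 3→2: ·

p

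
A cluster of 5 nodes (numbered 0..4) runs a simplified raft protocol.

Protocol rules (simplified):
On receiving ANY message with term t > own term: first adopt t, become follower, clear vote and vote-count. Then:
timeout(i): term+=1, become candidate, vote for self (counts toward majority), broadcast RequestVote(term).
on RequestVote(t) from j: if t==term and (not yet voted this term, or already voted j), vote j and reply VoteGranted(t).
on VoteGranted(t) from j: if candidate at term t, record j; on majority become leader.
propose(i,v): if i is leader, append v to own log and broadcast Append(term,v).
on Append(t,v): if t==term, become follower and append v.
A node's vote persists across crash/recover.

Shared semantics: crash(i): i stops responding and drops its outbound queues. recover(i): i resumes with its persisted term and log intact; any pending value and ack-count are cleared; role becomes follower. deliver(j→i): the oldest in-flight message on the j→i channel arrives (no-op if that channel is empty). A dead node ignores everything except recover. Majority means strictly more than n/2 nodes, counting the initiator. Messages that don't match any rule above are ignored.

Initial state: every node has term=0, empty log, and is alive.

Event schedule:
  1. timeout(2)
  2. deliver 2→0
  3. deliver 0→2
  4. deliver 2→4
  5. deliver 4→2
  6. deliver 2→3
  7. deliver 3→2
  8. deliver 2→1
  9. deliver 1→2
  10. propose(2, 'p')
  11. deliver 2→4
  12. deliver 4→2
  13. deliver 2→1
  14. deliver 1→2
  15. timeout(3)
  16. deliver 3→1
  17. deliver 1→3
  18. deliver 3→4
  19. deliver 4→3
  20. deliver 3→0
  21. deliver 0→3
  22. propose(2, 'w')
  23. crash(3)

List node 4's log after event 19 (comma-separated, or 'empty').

p

after 1 — timeout(2): n2:cand/t1/[-]
after 2 — deliver 2→0: n0:foll/t1/[-]
after 3 — deliver 0→2: ·
after 4 — deliver 2→4: n4:foll/t1/[-]
after 5 — deliver 4→2: n2:lead/t1/[-]
after 6 — deliver 2→3: n3:foll/t1/[-]
after 7 — deliver 3→2: ·
after 8 — deliver 2→1: n1:foll/t1/[-]
after 9 — deliver 1→2: ·
after 10 — propose(2,'p'): n2:lead/t1/[p]
after 11 — deliver 2→4: n4:foll/t1/[p]
after 12 — deliver 4→2: ·
after 13 — deliver 2→1: n1:foll/t1/[p]
after 14 — deliver 1→2: ·
after 15 — timeout(3): n3:cand/t2/[-]
after 16 — deliver 3→1: n1:foll/t2/[p]
after 17 — deliver 1→3: ·
after 18 — deliver 3→4: n4:foll/t2/[p]
after 19 — deliver 4→3: n3:lead/t2/[-]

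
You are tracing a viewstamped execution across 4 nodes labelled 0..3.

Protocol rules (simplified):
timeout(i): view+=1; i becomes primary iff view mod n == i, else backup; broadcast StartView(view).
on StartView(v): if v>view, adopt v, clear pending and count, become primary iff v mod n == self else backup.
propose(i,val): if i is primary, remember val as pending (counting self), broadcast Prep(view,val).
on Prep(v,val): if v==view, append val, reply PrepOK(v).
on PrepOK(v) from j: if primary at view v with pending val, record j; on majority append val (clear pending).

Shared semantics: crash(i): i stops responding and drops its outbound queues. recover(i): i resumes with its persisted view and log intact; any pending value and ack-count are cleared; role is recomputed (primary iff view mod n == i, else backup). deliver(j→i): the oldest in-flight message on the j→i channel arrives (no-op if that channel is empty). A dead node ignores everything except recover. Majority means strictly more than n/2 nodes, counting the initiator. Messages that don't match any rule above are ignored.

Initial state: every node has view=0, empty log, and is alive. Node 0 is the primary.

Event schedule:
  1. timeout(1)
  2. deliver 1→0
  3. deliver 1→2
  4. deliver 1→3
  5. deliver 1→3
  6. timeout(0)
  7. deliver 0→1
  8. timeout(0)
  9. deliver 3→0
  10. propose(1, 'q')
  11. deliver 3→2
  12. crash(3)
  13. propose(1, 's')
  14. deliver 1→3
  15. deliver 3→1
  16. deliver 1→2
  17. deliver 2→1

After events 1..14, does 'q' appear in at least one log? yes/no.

no

[1] timeout(1) → N1(prim v1 [-])
[2] deliver 1→0 → N0(back v1 [-])
[3] deliver 1→2 → N2(back v1 [-])
[4] deliver 1→3 → N3(back v1 [-])
[5] deliver 1→3 → ∅
[6] timeout(0) → N0(back v2 [-])
[7] deliver 0→1 → N1(back v2 [-])
[8] timeout(0) → N0(back v3 [-])
[9] deliver 3→0 → ∅
[10] propose(1,'q') → ∅
[11] deliver 3→2 → ∅
[12] crash(3) → N3(✗back v1 [-])
[13] propose(1,'s') → ∅
[14] deliver 1→3 → ∅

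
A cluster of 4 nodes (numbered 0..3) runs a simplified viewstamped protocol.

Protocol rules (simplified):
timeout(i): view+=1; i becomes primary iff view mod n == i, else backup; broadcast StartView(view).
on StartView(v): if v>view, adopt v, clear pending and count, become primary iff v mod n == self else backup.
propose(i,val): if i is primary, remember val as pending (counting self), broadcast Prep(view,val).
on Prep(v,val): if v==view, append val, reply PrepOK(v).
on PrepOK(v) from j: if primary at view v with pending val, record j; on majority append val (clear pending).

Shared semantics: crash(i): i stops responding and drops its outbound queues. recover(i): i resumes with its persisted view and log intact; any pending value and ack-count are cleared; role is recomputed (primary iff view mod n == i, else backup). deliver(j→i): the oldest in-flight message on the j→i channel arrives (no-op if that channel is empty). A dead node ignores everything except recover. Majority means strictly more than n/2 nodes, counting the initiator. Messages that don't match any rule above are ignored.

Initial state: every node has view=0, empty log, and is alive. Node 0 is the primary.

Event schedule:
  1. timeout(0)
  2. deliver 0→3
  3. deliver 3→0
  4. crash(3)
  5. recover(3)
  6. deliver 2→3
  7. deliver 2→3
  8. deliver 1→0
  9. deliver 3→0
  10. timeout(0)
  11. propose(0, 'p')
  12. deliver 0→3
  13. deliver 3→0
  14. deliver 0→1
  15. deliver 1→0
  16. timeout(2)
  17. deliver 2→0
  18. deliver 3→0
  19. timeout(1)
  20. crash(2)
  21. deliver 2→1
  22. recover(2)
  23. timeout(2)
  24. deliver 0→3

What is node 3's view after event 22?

step 1 timeout(0): 0={back,v=1,log=-}
step 2 deliver 0→3: 3={back,v=1,log=-}
step 3 deliver 3→0: —
step 4 crash(3): 3={✗back,v=1,log=-}
step 5 recover(3): 3={back,v=1,log=-}
step 6 deliver 2→3: —
step 7 deliver 2→3: —
step 8 deliver 1→0: —
step 9 deliver 3→0: —
step 10 timeout(0): 0={back,v=2,log=-}
step 11 propose(0,'p'): —
step 12 deliver 0→3: 3={back,v=2,log=-}
step 13 deliver 3→0: —
step 14 deliver 0→1: 1={prim,v=1,log=-}
step 15 deliver 1→0: —
step 16 timeout(2): 2={back,v=1,log=-}
step 17 deliver 2→0: —
step 18 deliver 3→0: —
step 19 timeout(1): 1={back,v=2,log=-}
step 20 crash(2): 2={✗back,v=1,log=-}
step 21 deliver 2→1: —
step 22 recover(2): 2={back,v=1,log=-}

2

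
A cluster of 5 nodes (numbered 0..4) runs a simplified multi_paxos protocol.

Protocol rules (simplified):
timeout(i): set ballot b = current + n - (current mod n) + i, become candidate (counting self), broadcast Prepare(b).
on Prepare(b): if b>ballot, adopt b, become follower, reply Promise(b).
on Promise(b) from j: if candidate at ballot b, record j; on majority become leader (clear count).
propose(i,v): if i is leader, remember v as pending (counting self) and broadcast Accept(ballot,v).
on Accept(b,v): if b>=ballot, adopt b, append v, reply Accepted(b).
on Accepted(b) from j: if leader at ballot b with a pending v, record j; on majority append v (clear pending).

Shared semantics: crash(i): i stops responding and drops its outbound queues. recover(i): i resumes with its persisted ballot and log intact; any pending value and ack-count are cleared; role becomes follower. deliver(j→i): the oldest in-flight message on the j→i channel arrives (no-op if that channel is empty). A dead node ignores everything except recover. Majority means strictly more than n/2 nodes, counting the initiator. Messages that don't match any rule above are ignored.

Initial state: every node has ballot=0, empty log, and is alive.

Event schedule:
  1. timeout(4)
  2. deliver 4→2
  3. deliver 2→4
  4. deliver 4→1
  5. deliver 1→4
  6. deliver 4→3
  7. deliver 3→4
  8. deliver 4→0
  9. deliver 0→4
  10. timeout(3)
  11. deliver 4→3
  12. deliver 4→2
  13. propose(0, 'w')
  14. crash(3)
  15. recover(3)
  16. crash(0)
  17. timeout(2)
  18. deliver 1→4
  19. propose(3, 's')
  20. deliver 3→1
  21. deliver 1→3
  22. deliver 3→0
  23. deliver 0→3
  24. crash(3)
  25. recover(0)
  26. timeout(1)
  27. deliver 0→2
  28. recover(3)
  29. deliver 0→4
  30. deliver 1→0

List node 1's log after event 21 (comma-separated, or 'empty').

[1] timeout(4) → N4(cand b9 [-])
[2] deliver 4→2 → N2(foll b9 [-])
[3] deliver 2→4 → ∅
[4] deliver 4→1 → N1(foll b9 [-])
[5] deliver 1→4 → N4(lead b9 [-])
[6] deliver 4→3 → N3(foll b9 [-])
[7] deliver 3→4 → ∅
[8] deliver 4→0 → N0(foll b9 [-])
[9] deliver 0→4 → ∅
[10] timeout(3) → N3(cand b13 [-])
[11] deliver 4→3 → ∅
[12] deliver 4→2 → ∅
[13] propose(0,'w') → ∅
[14] crash(3) → N3(✗cand b13 [-])
[15] recover(3) → N3(foll b13 [-])
[16] crash(0) → N0(✗foll b9 [-])
[17] timeout(2) → N2(cand b12 [-])
[18] deliver 1→4 → ∅
[19] propose(3,'s') → ∅
[20] deliver 3→1 → ∅
[21] deliver 1→3 → ∅

empty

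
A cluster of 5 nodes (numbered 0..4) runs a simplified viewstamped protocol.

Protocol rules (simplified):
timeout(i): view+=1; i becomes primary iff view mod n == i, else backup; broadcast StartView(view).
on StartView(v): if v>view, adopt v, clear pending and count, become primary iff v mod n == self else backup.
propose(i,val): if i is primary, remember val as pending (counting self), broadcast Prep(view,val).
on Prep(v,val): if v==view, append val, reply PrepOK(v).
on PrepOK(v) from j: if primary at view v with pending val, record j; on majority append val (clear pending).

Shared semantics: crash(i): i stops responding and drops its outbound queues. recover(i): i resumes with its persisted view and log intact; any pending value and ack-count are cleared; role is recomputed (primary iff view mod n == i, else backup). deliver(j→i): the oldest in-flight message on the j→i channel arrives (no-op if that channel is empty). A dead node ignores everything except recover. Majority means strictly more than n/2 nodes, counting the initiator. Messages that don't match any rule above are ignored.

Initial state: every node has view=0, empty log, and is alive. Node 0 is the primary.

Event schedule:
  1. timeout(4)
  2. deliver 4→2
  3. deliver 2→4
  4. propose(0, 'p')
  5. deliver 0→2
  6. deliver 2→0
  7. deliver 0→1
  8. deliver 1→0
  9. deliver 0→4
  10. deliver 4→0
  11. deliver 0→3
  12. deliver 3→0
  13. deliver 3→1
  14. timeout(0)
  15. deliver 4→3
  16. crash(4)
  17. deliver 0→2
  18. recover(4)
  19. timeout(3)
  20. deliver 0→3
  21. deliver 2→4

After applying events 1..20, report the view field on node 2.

after 1 — timeout(4): n4:back/v1/[-]
after 2 — deliver 4→2: n2:back/v1/[-]
after 3 — deliver 2→4: ·
after 4 — propose(0,'p'): ·
after 5 — deliver 0→2: ·
after 6 — deliver 2→0: ·
after 7 — deliver 0→1: n1:back/v0/[p]
after 8 — deliver 1→0: ·
after 9 — deliver 0→4: ·
after 10 — deliver 4→0: n0:back/v1/[-]
after 11 — deliver 0→3: n3:back/v0/[p]
after 12 — deliver 3→0: ·
after 13 — deliver 3→1: ·
after 14 — timeout(0): n0:back/v2/[-]
after 15 — deliver 4→3: n3:back/v1/[p]
after 16 — crash(4): n4:✗back/v1/[-]
after 17 — deliver 0→2: n2:prim/v2/[-]
after 18 — recover(4): n4:back/v1/[-]
after 19 — timeout(3): n3:back/v2/[p]
after 20 — deliver 0→3: ·

2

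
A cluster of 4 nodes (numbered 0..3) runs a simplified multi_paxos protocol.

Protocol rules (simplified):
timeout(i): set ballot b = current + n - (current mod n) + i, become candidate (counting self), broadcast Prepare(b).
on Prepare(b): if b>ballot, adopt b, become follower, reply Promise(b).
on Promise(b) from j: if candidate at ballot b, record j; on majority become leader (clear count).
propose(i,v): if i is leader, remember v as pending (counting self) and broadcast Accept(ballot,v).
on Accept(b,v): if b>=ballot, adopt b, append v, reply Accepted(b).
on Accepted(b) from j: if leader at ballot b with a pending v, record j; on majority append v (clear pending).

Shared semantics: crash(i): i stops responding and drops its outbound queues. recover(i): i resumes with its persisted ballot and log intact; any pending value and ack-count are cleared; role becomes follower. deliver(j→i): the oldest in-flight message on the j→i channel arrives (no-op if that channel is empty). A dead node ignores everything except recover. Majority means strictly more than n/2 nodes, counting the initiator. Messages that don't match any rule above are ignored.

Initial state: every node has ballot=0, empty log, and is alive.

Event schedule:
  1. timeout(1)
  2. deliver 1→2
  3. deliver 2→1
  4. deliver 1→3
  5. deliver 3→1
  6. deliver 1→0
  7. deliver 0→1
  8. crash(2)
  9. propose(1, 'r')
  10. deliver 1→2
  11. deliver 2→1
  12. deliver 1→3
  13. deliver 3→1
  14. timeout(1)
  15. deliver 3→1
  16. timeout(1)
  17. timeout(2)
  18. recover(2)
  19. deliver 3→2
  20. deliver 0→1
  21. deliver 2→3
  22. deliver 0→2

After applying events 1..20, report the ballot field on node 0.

5

1. timeout(1):  <1:cand b5 ->
2. deliver 1→2:  <2:foll b5 ->
3. deliver 2→1:  nop
4. deliver 1→3:  <3:foll b5 ->
5. deliver 3→1:  <1:lead b5 ->
6. deliver 1→0:  <0:foll b5 ->
7. deliver 0→1:  nop
8. crash(2):  <2:✗foll b5 ->
9. propose(1,'r'):  nop
10. deliver 1→2:  nop
11. deliver 2→1:  nop
12. deliver 1→3:  <3:foll b5 r>
13. deliver 3→1:  nop
14. timeout(1):  <1:cand b9 ->
15. deliver 3→1:  nop
16. timeout(1):  <1:cand b13 ->
17. timeout(2):  nop
18. recover(2):  <2:foll b5 ->
19. deliver 3→2:  nop
20. deliver 0→1:  nop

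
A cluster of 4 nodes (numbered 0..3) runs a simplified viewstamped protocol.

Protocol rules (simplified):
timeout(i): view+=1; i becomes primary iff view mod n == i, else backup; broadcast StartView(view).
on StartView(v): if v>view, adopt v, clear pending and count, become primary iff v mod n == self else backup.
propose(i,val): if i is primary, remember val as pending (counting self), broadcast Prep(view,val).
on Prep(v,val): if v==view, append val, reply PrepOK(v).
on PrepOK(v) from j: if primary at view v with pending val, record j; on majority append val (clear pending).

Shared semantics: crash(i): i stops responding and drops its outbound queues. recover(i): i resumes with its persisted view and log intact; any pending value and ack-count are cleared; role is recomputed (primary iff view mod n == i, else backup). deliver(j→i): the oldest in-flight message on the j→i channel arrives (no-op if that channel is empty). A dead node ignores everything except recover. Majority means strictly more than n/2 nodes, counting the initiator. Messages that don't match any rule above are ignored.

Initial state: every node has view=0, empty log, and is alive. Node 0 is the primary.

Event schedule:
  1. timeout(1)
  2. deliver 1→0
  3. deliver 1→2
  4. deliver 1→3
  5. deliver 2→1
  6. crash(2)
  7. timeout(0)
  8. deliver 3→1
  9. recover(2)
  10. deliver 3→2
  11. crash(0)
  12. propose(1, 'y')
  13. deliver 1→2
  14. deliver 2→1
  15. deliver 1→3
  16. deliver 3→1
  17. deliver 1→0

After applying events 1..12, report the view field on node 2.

1

e1 timeout(1): 1[prim,v=1,-]
e2 deliver 1→0: 0[back,v=1,-]
e3 deliver 1→2: 2[back,v=1,-]
e4 deliver 1→3: 3[back,v=1,-]
e5 deliver 2→1: ·
e6 crash(2): 2[✗back,v=1,-]
e7 timeout(0): 0[back,v=2,-]
e8 deliver 3→1: ·
e9 recover(2): 2[back,v=1,-]
e10 deliver 3→2: ·
e11 crash(0): 0[✗back,v=2,-]
e12 propose(1,'y'): ·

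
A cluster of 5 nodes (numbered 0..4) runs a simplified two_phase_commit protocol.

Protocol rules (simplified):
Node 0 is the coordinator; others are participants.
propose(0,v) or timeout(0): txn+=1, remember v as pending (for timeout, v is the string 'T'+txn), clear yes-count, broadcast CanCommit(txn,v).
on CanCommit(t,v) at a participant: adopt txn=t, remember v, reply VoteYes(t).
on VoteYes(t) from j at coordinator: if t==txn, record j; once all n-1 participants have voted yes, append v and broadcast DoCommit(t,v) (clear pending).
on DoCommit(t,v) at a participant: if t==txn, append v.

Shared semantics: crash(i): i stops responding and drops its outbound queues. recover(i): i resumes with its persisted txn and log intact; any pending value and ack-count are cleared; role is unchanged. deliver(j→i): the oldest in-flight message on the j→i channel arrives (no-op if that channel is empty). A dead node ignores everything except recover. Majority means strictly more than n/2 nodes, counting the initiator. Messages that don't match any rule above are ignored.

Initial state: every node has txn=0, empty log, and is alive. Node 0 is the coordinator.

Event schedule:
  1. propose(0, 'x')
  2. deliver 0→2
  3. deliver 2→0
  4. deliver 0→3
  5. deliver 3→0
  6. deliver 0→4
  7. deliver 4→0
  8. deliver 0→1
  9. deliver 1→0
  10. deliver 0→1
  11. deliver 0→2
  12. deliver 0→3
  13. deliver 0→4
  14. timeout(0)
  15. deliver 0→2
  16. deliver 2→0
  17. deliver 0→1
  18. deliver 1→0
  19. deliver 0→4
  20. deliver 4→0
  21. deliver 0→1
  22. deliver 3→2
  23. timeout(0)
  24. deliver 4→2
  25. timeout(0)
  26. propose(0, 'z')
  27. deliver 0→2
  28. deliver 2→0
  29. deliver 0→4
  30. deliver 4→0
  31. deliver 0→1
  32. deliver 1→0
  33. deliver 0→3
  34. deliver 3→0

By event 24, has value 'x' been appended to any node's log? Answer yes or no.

e1 propose(0,'x'): 0[coor,t=1,-]
e2 deliver 0→2: 2[part,t=1,-]
e3 deliver 2→0: ·
e4 deliver 0→3: 3[part,t=1,-]
e5 deliver 3→0: ·
e6 deliver 0→4: 4[part,t=1,-]
e7 deliver 4→0: ·
e8 deliver 0→1: 1[part,t=1,-]
e9 deliver 1→0: 0[coor,t=1,x]
e10 deliver 0→1: 1[part,t=1,x]
e11 deliver 0→2: 2[part,t=1,x]
e12 deliver 0→3: 3[part,t=1,x]
e13 deliver 0→4: 4[part,t=1,x]
e14 timeout(0): 0[coor,t=2,x]
e15 deliver 0→2: 2[part,t=2,x]
e16 deliver 2→0: ·
e17 deliver 0→1: 1[part,t=2,x]
e18 deliver 1→0: ·
e19 deliver 0→4: 4[part,t=2,x]
e20 deliver 4→0: ·
e21 deliver 0→1: ·
e22 deliver 3→2: ·
e23 timeout(0): 0[coor,t=3,x]
e24 deliver 4→2: ·

yes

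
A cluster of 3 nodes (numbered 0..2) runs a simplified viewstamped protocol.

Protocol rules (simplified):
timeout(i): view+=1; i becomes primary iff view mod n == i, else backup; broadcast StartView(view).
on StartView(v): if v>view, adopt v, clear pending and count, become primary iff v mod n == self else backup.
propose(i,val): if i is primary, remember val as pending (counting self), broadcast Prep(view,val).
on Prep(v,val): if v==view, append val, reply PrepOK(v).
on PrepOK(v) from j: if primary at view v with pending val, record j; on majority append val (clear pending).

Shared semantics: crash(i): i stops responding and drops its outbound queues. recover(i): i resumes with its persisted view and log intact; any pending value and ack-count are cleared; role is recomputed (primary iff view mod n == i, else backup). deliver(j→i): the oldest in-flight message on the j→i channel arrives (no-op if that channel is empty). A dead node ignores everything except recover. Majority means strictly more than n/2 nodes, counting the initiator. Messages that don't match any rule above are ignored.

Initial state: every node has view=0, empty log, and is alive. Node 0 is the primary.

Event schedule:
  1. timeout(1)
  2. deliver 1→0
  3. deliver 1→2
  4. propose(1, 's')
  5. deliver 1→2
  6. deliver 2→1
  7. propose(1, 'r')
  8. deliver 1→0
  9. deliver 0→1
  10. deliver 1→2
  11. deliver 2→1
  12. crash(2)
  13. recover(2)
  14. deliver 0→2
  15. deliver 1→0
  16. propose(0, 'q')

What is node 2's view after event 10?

[1] timeout(1) → N1(prim v1 [-])
[2] deliver 1→0 → N0(back v1 [-])
[3] deliver 1→2 → N2(back v1 [-])
[4] propose(1,'s') → ∅
[5] deliver 1→2 → N2(back v1 [s])
[6] deliver 2→1 → N1(prim v1 [s])
[7] propose(1,'r') → ∅
[8] deliver 1→0 → N0(back v1 [s])
[9] deliver 0→1 → N1(prim v1 [s,r])
[10] deliver 1→2 → N2(back v1 [s,r])

1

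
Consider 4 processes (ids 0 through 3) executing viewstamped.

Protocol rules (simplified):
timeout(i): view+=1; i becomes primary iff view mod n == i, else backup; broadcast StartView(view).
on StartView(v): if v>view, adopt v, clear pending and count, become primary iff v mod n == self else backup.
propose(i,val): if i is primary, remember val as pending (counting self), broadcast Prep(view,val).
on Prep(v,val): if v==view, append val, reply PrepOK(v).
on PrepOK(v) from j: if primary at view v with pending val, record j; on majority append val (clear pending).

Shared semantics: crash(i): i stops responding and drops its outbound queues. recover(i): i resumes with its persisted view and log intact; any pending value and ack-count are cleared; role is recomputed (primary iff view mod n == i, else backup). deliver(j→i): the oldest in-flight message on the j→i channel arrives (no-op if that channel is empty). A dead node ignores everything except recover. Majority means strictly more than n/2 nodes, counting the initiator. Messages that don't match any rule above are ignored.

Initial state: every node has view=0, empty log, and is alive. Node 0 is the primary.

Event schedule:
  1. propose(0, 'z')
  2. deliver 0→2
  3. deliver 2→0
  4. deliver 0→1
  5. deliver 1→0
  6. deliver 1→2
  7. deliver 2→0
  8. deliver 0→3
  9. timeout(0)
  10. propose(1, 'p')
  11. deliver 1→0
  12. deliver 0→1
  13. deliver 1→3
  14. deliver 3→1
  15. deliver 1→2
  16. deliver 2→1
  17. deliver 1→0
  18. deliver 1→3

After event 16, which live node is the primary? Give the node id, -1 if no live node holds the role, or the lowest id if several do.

1. propose(0,'z'):  nop
2. deliver 0→2:  <2:back v0 z>
3. deliver 2→0:  nop
4. deliver 0→1:  <1:back v0 z>
5. deliver 1→0:  <0:prim v0 z>
6. deliver 1→2:  nop
7. deliver 2→0:  nop
8. deliver 0→3:  <3:back v0 z>
9. timeout(0):  <0:back v1 z>
10. propose(1,'p'):  nop
11. deliver 1→0:  nop
12. deliver 0→1:  <1:prim v1 z>
13. deliver 1→3:  nop
14. deliver 3→1:  nop
15. deliver 1→2:  nop
16. deliver 2→1:  nop

1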